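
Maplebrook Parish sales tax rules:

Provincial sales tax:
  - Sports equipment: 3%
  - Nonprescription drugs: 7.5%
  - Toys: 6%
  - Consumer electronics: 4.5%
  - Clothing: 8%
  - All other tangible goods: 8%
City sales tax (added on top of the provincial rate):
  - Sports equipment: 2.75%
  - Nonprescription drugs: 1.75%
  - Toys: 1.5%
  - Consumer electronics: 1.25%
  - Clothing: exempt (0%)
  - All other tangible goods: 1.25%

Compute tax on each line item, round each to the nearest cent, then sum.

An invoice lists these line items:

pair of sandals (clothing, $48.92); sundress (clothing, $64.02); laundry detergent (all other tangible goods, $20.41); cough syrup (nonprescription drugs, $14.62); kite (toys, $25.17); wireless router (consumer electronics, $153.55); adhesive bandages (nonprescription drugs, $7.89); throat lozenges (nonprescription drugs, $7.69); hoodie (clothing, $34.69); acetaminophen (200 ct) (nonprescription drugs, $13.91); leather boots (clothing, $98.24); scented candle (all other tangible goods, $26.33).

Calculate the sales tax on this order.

$38.80

Pair of sandals $48.92: clothing → 8% + 0% city = 8% → $3.91
Sundress $64.02: clothing → 8% + 0% city = 8% → $5.12
Laundry detergent $20.41: all other tangible goods → 8% + 1.25% city = 9.25% → $1.89
Cough syrup $14.62: nonprescription drugs → 7.5% + 1.75% city = 9.25% → $1.35
Kite $25.17: toys → 6% + 1.5% city = 7.5% → $1.89
Wireless router $153.55: consumer electronics → 4.5% + 1.25% city = 5.75% → $8.83
Adhesive bandages $7.89: nonprescription drugs → 7.5% + 1.75% city = 9.25% → $0.73
Throat lozenges $7.69: nonprescription drugs → 7.5% + 1.75% city = 9.25% → $0.71
Hoodie $34.69: clothing → 8% + 0% city = 8% → $2.78
Acetaminophen (200 ct) $13.91: nonprescription drugs → 7.5% + 1.75% city = 9.25% → $1.29
Leather boots $98.24: clothing → 8% + 0% city = 8% → $7.86
Scented candle $26.33: all other tangible goods → 8% + 1.25% city = 9.25% → $2.44
Total tax = $3.91 + $5.12 + $1.89 + $1.35 + $1.89 + $8.83 + $0.73 + $0.71 + $2.78 + $1.29 + $7.86 + $2.44 = $38.80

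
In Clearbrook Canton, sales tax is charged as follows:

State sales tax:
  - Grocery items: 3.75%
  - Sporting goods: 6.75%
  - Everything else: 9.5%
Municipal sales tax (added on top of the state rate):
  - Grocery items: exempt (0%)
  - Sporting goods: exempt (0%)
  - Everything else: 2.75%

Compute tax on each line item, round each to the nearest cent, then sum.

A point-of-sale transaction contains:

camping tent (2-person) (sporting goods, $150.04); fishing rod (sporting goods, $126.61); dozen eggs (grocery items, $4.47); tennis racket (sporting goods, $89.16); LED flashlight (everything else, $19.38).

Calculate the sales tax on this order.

Camping tent (2-person) $150.04: sporting goods → 6.75% + 0% municipal = 6.75% → $10.13
Fishing rod $126.61: sporting goods → 6.75% + 0% municipal = 6.75% → $8.55
Dozen eggs $4.47: grocery items → 3.75% + 0% municipal = 3.75% → $0.17
Tennis racket $89.16: sporting goods → 6.75% + 0% municipal = 6.75% → $6.02
LED flashlight $19.38: everything else → 9.5% + 2.75% municipal = 12.25% → $2.37
Total tax = $10.13 + $8.55 + $0.17 + $6.02 + $2.37 = $27.24

$27.24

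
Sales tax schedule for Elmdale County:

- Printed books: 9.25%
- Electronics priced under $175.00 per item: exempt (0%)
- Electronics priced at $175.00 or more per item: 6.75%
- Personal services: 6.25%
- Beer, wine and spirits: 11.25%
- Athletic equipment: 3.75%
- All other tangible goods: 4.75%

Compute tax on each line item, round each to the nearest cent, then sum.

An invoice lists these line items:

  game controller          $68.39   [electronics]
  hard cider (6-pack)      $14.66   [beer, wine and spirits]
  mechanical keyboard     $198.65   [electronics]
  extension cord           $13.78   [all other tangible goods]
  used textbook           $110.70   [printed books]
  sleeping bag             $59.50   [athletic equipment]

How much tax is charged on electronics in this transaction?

Game controller $68.39: electronics, under $175.00 → 0% → $0.00
Mechanical keyboard $198.65: electronics, $175.00 or more → 6.75% → $13.41
Tax on electronics = $0.00 + $13.41 = $13.41

$13.41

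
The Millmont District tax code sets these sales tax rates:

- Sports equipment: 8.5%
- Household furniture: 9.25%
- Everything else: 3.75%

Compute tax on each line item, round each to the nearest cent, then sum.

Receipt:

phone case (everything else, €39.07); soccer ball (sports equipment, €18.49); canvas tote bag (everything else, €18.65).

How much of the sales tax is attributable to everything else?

Phone case €39.07: everything else → 3.75% → €1.47
Canvas tote bag €18.65: everything else → 3.75% → €0.70
Tax on everything else = €1.47 + €0.70 = €2.17

€2.17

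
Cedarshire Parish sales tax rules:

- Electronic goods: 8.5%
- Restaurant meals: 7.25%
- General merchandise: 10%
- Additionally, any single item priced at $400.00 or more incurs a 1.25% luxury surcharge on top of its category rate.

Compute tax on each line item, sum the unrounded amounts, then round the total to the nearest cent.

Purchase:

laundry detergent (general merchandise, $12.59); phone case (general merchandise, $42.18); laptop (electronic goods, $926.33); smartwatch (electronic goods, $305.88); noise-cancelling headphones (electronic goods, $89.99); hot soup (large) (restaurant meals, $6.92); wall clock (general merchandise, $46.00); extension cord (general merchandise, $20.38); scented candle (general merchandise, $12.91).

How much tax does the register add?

Laundry detergent $12.59: general merchandise → 10% → $1.259
Phone case $42.18: general merchandise → 10% → $4.218
Laptop $926.33: electronic goods → 8.5% + 1.25% surcharge = 9.75% → $90.317175
Smartwatch $305.88: electronic goods → 8.5% → $25.9998
Noise-cancelling headphones $89.99: electronic goods → 8.5% → $7.64915
Hot soup (large) $6.92: restaurant meals → 7.25% → $0.5017
Wall clock $46.00: general merchandise → 10% → $4.60
Extension cord $20.38: general merchandise → 10% → $2.038
Scented candle $12.91: general merchandise → 10% → $1.291
Unrounded tax sum = $137.873825 → $137.87

$137.87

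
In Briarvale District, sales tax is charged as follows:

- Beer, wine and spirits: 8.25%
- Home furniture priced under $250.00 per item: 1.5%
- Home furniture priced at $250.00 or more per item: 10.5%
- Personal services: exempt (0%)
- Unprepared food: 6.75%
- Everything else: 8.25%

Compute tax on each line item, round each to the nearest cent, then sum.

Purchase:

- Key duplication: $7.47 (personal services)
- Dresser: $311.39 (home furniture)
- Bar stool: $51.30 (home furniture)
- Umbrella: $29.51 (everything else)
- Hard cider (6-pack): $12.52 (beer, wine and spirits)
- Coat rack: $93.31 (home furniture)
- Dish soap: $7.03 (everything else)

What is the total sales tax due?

$38.91

Key duplication $7.47: personal services → 0% → $0.00
Dresser $311.39: home furniture, $250.00 or more → 10.5% → $32.70
Bar stool $51.30: home furniture, under $250.00 → 1.5% → $0.77
Umbrella $29.51: everything else → 8.25% → $2.43
Hard cider (6-pack) $12.52: beer, wine and spirits → 8.25% → $1.03
Coat rack $93.31: home furniture, under $250.00 → 1.5% → $1.40
Dish soap $7.03: everything else → 8.25% → $0.58
Total tax = $32.70 + $0.77 + $2.43 + $1.03 + $1.40 + $0.58 = $38.91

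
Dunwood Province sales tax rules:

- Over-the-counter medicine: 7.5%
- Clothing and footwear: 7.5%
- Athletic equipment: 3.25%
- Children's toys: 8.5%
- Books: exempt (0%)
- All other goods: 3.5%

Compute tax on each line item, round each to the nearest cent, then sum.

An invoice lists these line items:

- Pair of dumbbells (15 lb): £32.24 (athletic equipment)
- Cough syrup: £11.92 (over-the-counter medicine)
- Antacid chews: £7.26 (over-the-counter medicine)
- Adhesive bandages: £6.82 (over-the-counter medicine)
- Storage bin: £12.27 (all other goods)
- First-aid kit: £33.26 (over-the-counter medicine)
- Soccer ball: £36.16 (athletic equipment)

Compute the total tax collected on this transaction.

£7.09

Pair of dumbbells (15 lb) £32.24: athletic equipment → 3.25% → £1.05
Cough syrup £11.92: over-the-counter medicine → 7.5% → £0.89
Antacid chews £7.26: over-the-counter medicine → 7.5% → £0.54
Adhesive bandages £6.82: over-the-counter medicine → 7.5% → £0.51
Storage bin £12.27: all other goods → 3.5% → £0.43
First-aid kit £33.26: over-the-counter medicine → 7.5% → £2.49
Soccer ball £36.16: athletic equipment → 3.25% → £1.18
Total tax = £1.05 + £0.89 + £0.54 + £0.51 + £0.43 + £2.49 + £1.18 = £7.09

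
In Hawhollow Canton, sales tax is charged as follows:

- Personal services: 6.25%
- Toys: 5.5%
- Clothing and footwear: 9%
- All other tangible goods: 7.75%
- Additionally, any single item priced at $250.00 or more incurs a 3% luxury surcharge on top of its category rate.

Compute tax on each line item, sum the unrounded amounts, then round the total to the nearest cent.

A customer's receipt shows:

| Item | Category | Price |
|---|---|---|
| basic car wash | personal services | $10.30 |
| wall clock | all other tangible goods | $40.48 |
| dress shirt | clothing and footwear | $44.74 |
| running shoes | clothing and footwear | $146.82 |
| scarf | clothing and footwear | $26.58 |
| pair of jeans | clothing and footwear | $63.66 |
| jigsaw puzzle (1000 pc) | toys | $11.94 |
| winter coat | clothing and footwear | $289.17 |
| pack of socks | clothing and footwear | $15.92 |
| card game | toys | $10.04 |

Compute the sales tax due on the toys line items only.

Jigsaw puzzle (1000 pc) $11.94: toys → 5.5% → $0.6567
Card game $10.04: toys → 5.5% → $0.5522
Tax on toys: unrounded sum = $1.2089 → $1.21

$1.21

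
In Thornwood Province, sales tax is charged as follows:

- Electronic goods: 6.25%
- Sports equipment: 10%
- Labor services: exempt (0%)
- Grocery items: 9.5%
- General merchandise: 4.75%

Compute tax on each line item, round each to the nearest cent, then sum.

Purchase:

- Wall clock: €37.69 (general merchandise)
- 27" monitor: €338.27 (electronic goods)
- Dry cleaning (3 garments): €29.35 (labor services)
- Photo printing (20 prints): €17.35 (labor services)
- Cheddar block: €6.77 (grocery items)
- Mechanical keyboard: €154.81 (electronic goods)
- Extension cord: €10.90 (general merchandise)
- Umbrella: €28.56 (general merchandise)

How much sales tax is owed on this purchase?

€35.13

Wall clock €37.69: general merchandise → 4.75% → €1.79
27" monitor €338.27: electronic goods → 6.25% → €21.14
Dry cleaning (3 garments) €29.35: labor services → 0% → €0.00
Photo printing (20 prints) €17.35: labor services → 0% → €0.00
Cheddar block €6.77: grocery items → 9.5% → €0.64
Mechanical keyboard €154.81: electronic goods → 6.25% → €9.68
Extension cord €10.90: general merchandise → 4.75% → €0.52
Umbrella €28.56: general merchandise → 4.75% → €1.36
Total tax = €1.79 + €21.14 + €0.64 + €9.68 + €0.52 + €1.36 = €35.13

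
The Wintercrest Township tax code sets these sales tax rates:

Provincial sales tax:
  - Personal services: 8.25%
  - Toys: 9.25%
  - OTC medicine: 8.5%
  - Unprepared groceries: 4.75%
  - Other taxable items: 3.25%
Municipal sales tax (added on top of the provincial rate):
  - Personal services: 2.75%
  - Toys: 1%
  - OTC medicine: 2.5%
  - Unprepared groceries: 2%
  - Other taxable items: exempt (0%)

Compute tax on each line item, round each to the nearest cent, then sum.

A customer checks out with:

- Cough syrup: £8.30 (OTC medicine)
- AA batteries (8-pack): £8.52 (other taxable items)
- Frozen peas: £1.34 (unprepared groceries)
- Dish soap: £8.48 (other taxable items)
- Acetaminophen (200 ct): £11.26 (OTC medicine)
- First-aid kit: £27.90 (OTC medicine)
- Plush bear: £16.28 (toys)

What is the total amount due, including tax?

£89.62

Cough syrup £8.30: OTC medicine → 8.5% + 2.5% municipal = 11% → £0.91
AA batteries (8-pack) £8.52: other taxable items → 3.25% + 0% municipal = 3.25% → £0.28
Frozen peas £1.34: unprepared groceries → 4.75% + 2% municipal = 6.75% → £0.09
Dish soap £8.48: other taxable items → 3.25% + 0% municipal = 3.25% → £0.28
Acetaminophen (200 ct) £11.26: OTC medicine → 8.5% + 2.5% municipal = 11% → £1.24
First-aid kit £27.90: OTC medicine → 8.5% + 2.5% municipal = 11% → £3.07
Plush bear £16.28: toys → 9.25% + 1% municipal = 10.25% → £1.67
Subtotal = £82.08; tax = £7.54; total due = £89.62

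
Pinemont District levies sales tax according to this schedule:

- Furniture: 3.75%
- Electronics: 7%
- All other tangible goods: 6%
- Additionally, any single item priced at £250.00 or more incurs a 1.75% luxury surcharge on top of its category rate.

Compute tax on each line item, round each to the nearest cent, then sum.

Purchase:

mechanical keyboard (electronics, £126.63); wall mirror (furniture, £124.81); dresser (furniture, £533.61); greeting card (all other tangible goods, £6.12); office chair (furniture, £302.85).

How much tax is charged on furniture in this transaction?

Wall mirror £124.81: furniture → 3.75% → £4.68
Dresser £533.61: furniture → 3.75% + 1.75% surcharge = 5.5% → £29.35
Office chair £302.85: furniture → 3.75% + 1.75% surcharge = 5.5% → £16.66
Tax on furniture = £4.68 + £29.35 + £16.66 = £50.69

£50.69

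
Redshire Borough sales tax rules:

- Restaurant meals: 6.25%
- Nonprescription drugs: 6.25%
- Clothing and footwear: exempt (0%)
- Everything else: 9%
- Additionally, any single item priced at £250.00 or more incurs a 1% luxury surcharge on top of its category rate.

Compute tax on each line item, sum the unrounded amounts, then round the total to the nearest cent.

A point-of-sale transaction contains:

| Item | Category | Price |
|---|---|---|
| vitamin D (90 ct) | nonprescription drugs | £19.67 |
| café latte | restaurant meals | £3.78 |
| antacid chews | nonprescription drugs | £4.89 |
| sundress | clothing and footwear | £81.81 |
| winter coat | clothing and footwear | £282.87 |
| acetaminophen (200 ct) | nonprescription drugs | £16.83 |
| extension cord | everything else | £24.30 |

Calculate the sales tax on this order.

Vitamin D (90 ct) £19.67: nonprescription drugs → 6.25% → £1.229375
Café latte £3.78: restaurant meals → 6.25% → £0.23625
Antacid chews £4.89: nonprescription drugs → 6.25% → £0.305625
Sundress £81.81: clothing and footwear → 0% → £0.00
Winter coat £282.87: clothing and footwear → 0% + 1% surcharge = 1% → £2.8287
Acetaminophen (200 ct) £16.83: nonprescription drugs → 6.25% → £1.051875
Extension cord £24.30: everything else → 9% → £2.187
Unrounded tax sum = £7.838825 → £7.84

£7.84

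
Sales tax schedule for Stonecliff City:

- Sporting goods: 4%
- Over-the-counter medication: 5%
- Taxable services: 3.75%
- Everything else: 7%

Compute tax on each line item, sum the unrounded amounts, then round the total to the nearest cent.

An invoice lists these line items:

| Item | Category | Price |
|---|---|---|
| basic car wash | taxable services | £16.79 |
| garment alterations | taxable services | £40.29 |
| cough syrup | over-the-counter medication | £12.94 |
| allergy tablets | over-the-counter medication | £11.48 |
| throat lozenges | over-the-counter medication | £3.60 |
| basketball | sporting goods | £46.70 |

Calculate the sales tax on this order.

Basic car wash £16.79: taxable services → 3.75% → £0.629625
Garment alterations £40.29: taxable services → 3.75% → £1.510875
Cough syrup £12.94: over-the-counter medication → 5% → £0.647
Allergy tablets £11.48: over-the-counter medication → 5% → £0.574
Throat lozenges £3.60: over-the-counter medication → 5% → £0.18
Basketball £46.70: sporting goods → 4% → £1.868
Unrounded tax sum = £5.4095 → £5.41

£5.41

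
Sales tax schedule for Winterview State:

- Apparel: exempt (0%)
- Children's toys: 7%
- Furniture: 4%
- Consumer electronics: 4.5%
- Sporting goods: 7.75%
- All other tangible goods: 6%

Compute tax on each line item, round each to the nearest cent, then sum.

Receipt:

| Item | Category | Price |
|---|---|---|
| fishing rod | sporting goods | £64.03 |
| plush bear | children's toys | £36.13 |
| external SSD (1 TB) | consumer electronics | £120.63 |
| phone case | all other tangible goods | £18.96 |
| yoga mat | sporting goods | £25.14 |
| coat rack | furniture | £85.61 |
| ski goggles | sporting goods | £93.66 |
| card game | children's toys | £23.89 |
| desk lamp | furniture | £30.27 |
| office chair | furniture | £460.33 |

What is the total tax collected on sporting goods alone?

Fishing rod £64.03: sporting goods → 7.75% → £4.96
Yoga mat £25.14: sporting goods → 7.75% → £1.95
Ski goggles £93.66: sporting goods → 7.75% → £7.26
Tax on sporting goods = £4.96 + £1.95 + £7.26 = £14.17

£14.17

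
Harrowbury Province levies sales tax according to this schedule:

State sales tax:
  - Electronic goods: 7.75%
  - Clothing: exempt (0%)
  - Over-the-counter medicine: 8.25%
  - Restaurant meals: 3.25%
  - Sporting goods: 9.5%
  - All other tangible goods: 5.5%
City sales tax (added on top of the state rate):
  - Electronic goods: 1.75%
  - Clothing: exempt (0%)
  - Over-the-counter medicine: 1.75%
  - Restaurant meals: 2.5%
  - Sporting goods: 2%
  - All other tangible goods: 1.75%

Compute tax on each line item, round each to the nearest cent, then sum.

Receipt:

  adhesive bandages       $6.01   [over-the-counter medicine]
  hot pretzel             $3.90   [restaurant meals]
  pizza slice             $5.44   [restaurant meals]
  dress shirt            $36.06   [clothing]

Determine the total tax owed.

Adhesive bandages $6.01: over-the-counter medicine → 8.25% + 1.75% city = 10% → $0.60
Hot pretzel $3.90: restaurant meals → 3.25% + 2.5% city = 5.75% → $0.22
Pizza slice $5.44: restaurant meals → 3.25% + 2.5% city = 5.75% → $0.31
Dress shirt $36.06: clothing → 0% + 0% city = 0% → $0.00
Total tax = $0.60 + $0.22 + $0.31 = $1.13

$1.13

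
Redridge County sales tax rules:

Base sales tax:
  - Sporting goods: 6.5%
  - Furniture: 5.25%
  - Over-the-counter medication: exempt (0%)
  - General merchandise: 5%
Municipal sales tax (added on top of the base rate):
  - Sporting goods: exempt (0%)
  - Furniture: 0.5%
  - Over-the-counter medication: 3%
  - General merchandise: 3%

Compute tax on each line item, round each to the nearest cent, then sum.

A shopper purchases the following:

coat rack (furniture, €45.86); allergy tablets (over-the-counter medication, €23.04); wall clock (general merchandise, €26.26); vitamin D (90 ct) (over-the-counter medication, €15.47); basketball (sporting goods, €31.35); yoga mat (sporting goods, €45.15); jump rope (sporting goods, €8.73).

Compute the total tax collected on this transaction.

Coat rack €45.86: furniture → 5.25% + 0.5% municipal = 5.75% → €2.64
Allergy tablets €23.04: over-the-counter medication → 0% + 3% municipal = 3% → €0.69
Wall clock €26.26: general merchandise → 5% + 3% municipal = 8% → €2.10
Vitamin D (90 ct) €15.47: over-the-counter medication → 0% + 3% municipal = 3% → €0.46
Basketball €31.35: sporting goods → 6.5% + 0% municipal = 6.5% → €2.04
Yoga mat €45.15: sporting goods → 6.5% + 0% municipal = 6.5% → €2.93
Jump rope €8.73: sporting goods → 6.5% + 0% municipal = 6.5% → €0.57
Total tax = €2.64 + €0.69 + €2.10 + €0.46 + €2.04 + €2.93 + €0.57 = €11.43

€11.43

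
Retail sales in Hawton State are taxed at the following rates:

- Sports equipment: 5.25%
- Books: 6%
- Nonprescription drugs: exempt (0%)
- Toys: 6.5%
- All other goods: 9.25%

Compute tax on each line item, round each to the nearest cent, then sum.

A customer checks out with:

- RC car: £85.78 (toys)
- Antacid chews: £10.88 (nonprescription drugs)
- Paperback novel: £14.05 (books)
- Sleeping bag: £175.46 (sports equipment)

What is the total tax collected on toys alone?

£5.58

RC car £85.78: toys → 6.5% → £5.58
Tax on toys = £5.58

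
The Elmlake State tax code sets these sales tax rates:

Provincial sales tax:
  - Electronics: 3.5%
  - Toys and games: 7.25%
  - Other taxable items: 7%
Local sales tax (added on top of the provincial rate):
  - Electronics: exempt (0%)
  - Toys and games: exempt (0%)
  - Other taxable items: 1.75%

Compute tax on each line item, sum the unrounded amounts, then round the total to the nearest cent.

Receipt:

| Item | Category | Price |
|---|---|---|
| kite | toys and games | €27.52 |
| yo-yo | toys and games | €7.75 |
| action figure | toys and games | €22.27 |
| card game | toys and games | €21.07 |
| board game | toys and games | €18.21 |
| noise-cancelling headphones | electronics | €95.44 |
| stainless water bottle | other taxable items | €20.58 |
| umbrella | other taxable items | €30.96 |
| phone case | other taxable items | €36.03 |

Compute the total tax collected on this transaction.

€18.02

Kite €27.52: toys and games → 7.25% + 0% local = 7.25% → €1.9952
Yo-yo €7.75: toys and games → 7.25% + 0% local = 7.25% → €0.561875
Action figure €22.27: toys and games → 7.25% + 0% local = 7.25% → €1.614575
Card game €21.07: toys and games → 7.25% + 0% local = 7.25% → €1.527575
Board game €18.21: toys and games → 7.25% + 0% local = 7.25% → €1.320225
Noise-cancelling headphones €95.44: electronics → 3.5% + 0% local = 3.5% → €3.3404
Stainless water bottle €20.58: other taxable items → 7% + 1.75% local = 8.75% → €1.80075
Umbrella €30.96: other taxable items → 7% + 1.75% local = 8.75% → €2.709
Phone case €36.03: other taxable items → 7% + 1.75% local = 8.75% → €3.152625
Unrounded tax sum = €18.022225 → €18.02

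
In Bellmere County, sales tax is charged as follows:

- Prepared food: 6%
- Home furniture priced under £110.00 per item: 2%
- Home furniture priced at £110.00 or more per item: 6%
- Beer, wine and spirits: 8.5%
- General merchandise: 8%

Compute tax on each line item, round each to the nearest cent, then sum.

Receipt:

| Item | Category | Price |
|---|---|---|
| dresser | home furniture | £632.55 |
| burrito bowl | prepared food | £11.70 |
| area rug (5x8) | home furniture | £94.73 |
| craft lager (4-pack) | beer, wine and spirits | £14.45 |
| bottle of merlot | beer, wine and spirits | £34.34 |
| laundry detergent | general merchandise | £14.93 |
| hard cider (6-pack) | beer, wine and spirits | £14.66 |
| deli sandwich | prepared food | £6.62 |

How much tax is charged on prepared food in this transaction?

£1.10

Burrito bowl £11.70: prepared food → 6% → £0.70
Deli sandwich £6.62: prepared food → 6% → £0.40
Tax on prepared food = £0.70 + £0.40 = £1.10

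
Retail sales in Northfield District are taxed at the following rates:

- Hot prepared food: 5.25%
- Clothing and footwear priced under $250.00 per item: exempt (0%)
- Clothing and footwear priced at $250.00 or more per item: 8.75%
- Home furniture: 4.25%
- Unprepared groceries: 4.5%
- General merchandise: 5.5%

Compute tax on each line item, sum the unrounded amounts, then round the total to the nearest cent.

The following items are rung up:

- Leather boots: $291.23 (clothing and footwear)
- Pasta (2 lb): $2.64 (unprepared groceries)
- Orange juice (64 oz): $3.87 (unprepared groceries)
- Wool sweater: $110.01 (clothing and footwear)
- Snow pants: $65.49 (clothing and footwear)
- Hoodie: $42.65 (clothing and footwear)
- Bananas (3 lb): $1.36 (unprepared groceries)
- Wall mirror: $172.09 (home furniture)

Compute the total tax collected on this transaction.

$33.15

Leather boots $291.23: clothing and footwear, $250.00 or more → 8.75% → $25.482625
Pasta (2 lb) $2.64: unprepared groceries → 4.5% → $0.1188
Orange juice (64 oz) $3.87: unprepared groceries → 4.5% → $0.17415
Wool sweater $110.01: clothing and footwear, under $250.00 → 0% → $0.00
Snow pants $65.49: clothing and footwear, under $250.00 → 0% → $0.00
Hoodie $42.65: clothing and footwear, under $250.00 → 0% → $0.00
Bananas (3 lb) $1.36: unprepared groceries → 4.5% → $0.0612
Wall mirror $172.09: home furniture → 4.25% → $7.313825
Unrounded tax sum = $33.1506 → $33.15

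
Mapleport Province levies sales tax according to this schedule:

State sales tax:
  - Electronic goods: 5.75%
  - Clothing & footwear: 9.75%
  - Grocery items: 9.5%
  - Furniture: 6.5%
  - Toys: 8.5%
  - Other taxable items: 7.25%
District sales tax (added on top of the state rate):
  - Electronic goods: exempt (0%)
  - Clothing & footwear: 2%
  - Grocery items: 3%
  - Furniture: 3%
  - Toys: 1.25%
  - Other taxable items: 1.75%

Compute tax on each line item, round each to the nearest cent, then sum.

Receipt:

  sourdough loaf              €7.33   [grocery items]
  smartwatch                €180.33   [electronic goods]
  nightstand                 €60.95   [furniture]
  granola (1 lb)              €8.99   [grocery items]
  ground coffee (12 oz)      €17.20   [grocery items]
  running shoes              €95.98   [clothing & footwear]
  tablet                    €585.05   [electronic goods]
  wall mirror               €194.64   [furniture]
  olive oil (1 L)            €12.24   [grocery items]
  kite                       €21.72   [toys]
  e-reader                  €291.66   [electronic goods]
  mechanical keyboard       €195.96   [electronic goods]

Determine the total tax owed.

€115.45

Sourdough loaf €7.33: grocery items → 9.5% + 3% district = 12.5% → €0.92
Smartwatch €180.33: electronic goods → 5.75% + 0% district = 5.75% → €10.37
Nightstand €60.95: furniture → 6.5% + 3% district = 9.5% → €5.79
Granola (1 lb) €8.99: grocery items → 9.5% + 3% district = 12.5% → €1.12
Ground coffee (12 oz) €17.20: grocery items → 9.5% + 3% district = 12.5% → €2.15
Running shoes €95.98: clothing & footwear → 9.75% + 2% district = 11.75% → €11.28
Tablet €585.05: electronic goods → 5.75% + 0% district = 5.75% → €33.64
Wall mirror €194.64: furniture → 6.5% + 3% district = 9.5% → €18.49
Olive oil (1 L) €12.24: grocery items → 9.5% + 3% district = 12.5% → €1.53
Kite €21.72: toys → 8.5% + 1.25% district = 9.75% → €2.12
E-reader €291.66: electronic goods → 5.75% + 0% district = 5.75% → €16.77
Mechanical keyboard €195.96: electronic goods → 5.75% + 0% district = 5.75% → €11.27
Total tax = €0.92 + €10.37 + €5.79 + €1.12 + €2.15 + €11.28 + €33.64 + €18.49 + €1.53 + €2.12 + €16.77 + €11.27 = €115.45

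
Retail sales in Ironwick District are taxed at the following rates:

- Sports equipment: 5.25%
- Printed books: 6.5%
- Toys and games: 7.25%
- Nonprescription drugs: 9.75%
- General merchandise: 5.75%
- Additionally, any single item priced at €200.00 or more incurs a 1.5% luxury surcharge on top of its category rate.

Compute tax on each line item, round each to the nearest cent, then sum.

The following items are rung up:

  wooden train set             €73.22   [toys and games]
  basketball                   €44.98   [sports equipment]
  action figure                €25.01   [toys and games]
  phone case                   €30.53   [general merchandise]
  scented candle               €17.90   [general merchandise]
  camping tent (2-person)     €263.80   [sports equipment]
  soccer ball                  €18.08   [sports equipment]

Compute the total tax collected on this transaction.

Wooden train set €73.22: toys and games → 7.25% → €5.31
Basketball €44.98: sports equipment → 5.25% → €2.36
Action figure €25.01: toys and games → 7.25% → €1.81
Phone case €30.53: general merchandise → 5.75% → €1.76
Scented candle €17.90: general merchandise → 5.75% → €1.03
Camping tent (2-person) €263.80: sports equipment → 5.25% + 1.5% surcharge = 6.75% → €17.81
Soccer ball €18.08: sports equipment → 5.25% → €0.95
Total tax = €5.31 + €2.36 + €1.81 + €1.76 + €1.03 + €17.81 + €0.95 = €31.03

€31.03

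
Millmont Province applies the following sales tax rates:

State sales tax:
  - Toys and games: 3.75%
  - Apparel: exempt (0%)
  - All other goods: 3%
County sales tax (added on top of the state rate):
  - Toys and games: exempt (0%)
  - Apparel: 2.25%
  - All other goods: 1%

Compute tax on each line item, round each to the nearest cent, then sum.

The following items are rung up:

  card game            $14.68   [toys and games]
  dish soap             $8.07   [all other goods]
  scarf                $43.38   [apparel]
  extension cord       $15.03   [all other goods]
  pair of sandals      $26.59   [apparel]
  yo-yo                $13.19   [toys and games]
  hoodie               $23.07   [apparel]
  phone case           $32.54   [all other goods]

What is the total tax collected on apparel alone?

Scarf $43.38: apparel → 0% + 2.25% county = 2.25% → $0.98
Pair of sandals $26.59: apparel → 0% + 2.25% county = 2.25% → $0.60
Hoodie $23.07: apparel → 0% + 2.25% county = 2.25% → $0.52
Tax on apparel = $0.98 + $0.60 + $0.52 = $2.10

$2.10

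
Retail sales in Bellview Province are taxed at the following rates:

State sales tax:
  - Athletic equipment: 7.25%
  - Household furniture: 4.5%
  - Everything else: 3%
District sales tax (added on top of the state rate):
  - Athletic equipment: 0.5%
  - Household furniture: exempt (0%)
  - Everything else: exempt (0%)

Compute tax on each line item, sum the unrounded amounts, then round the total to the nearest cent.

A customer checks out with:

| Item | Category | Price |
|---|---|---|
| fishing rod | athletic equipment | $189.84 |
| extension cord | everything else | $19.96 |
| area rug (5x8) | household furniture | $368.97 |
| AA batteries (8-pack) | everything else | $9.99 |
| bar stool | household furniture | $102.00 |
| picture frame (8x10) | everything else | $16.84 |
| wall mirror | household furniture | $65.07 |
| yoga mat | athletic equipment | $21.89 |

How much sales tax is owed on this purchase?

$41.93

Fishing rod $189.84: athletic equipment → 7.25% + 0.5% district = 7.75% → $14.7126
Extension cord $19.96: everything else → 3% + 0% district = 3% → $0.5988
Area rug (5x8) $368.97: household furniture → 4.5% + 0% district = 4.5% → $16.60365
AA batteries (8-pack) $9.99: everything else → 3% + 0% district = 3% → $0.2997
Bar stool $102.00: household furniture → 4.5% + 0% district = 4.5% → $4.59
Picture frame (8x10) $16.84: everything else → 3% + 0% district = 3% → $0.5052
Wall mirror $65.07: household furniture → 4.5% + 0% district = 4.5% → $2.92815
Yoga mat $21.89: athletic equipment → 7.25% + 0.5% district = 7.75% → $1.696475
Unrounded tax sum = $41.934575 → $41.93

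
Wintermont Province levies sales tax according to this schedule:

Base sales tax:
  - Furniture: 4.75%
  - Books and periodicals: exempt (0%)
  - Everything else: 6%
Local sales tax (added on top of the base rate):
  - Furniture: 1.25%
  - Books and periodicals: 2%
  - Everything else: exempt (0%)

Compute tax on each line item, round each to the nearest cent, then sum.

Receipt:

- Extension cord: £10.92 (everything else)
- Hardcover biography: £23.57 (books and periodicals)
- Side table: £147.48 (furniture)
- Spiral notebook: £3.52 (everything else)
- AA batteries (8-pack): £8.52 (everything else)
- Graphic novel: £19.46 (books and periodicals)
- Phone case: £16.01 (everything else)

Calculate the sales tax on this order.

£12.05

Extension cord £10.92: everything else → 6% + 0% local = 6% → £0.66
Hardcover biography £23.57: books and periodicals → 0% + 2% local = 2% → £0.47
Side table £147.48: furniture → 4.75% + 1.25% local = 6% → £8.85
Spiral notebook £3.52: everything else → 6% + 0% local = 6% → £0.21
AA batteries (8-pack) £8.52: everything else → 6% + 0% local = 6% → £0.51
Graphic novel £19.46: books and periodicals → 0% + 2% local = 2% → £0.39
Phone case £16.01: everything else → 6% + 0% local = 6% → £0.96
Total tax = £0.66 + £0.47 + £8.85 + £0.21 + £0.51 + £0.39 + £0.96 = £12.05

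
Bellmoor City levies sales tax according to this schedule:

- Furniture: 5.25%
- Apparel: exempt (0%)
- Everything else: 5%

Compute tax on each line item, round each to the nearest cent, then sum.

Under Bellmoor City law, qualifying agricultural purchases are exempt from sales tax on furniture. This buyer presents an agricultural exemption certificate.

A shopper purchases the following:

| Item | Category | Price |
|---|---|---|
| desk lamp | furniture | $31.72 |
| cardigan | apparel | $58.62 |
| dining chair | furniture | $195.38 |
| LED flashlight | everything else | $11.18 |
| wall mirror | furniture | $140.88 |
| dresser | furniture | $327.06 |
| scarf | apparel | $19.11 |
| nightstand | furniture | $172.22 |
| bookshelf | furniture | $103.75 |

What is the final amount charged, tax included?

Desk lamp $31.72: furniture, buyer-exempt → 0% → $0.00
Cardigan $58.62: apparel → 0% → $0.00
Dining chair $195.38: furniture, buyer-exempt → 0% → $0.00
LED flashlight $11.18: everything else → 5% → $0.56
Wall mirror $140.88: furniture, buyer-exempt → 0% → $0.00
Dresser $327.06: furniture, buyer-exempt → 0% → $0.00
Scarf $19.11: apparel → 0% → $0.00
Nightstand $172.22: furniture, buyer-exempt → 0% → $0.00
Bookshelf $103.75: furniture, buyer-exempt → 0% → $0.00
Subtotal = $1059.92; tax = $0.56; total due = $1060.48

$1060.48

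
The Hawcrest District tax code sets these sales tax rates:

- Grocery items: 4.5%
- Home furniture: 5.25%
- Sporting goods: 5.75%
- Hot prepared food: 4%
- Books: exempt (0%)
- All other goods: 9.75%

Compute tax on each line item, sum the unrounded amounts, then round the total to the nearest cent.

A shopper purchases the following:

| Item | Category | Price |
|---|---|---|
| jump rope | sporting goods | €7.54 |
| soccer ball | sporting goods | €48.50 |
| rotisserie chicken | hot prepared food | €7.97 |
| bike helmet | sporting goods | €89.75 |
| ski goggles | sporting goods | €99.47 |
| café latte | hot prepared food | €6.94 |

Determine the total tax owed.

€14.70

Jump rope €7.54: sporting goods → 5.75% → €0.43355
Soccer ball €48.50: sporting goods → 5.75% → €2.78875
Rotisserie chicken €7.97: hot prepared food → 4% → €0.3188
Bike helmet €89.75: sporting goods → 5.75% → €5.160625
Ski goggles €99.47: sporting goods → 5.75% → €5.719525
Café latte €6.94: hot prepared food → 4% → €0.2776
Unrounded tax sum = €14.69885 → €14.70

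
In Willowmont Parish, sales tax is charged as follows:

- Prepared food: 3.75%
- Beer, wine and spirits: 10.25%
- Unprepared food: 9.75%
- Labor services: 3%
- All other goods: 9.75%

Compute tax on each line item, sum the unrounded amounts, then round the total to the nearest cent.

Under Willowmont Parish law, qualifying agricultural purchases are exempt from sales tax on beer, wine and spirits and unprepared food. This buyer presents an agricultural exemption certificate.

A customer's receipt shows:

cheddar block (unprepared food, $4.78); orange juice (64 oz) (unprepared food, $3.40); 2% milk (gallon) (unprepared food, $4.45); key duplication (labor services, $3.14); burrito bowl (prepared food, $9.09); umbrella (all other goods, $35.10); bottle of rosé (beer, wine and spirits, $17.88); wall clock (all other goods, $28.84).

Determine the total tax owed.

Cheddar block $4.78: unprepared food, buyer-exempt → 0% → $0.00
Orange juice (64 oz) $3.40: unprepared food, buyer-exempt → 0% → $0.00
2% milk (gallon) $4.45: unprepared food, buyer-exempt → 0% → $0.00
Key duplication $3.14: labor services → 3% → $0.0942
Burrito bowl $9.09: prepared food → 3.75% → $0.340875
Umbrella $35.10: all other goods → 9.75% → $3.42225
Bottle of rosé $17.88: beer, wine and spirits, buyer-exempt → 0% → $0.00
Wall clock $28.84: all other goods → 9.75% → $2.8119
Unrounded tax sum = $6.669225 → $6.67

$6.67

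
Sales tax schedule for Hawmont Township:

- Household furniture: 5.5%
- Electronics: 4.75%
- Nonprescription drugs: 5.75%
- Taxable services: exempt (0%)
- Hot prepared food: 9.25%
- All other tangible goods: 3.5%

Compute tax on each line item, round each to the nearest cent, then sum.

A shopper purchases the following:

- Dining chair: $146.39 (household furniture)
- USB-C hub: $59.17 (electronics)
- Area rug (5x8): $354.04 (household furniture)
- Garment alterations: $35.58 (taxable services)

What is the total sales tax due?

$30.33

Dining chair $146.39: household furniture → 5.5% → $8.05
USB-C hub $59.17: electronics → 4.75% → $2.81
Area rug (5x8) $354.04: household furniture → 5.5% → $19.47
Garment alterations $35.58: taxable services → 0% → $0.00
Total tax = $8.05 + $2.81 + $19.47 = $30.33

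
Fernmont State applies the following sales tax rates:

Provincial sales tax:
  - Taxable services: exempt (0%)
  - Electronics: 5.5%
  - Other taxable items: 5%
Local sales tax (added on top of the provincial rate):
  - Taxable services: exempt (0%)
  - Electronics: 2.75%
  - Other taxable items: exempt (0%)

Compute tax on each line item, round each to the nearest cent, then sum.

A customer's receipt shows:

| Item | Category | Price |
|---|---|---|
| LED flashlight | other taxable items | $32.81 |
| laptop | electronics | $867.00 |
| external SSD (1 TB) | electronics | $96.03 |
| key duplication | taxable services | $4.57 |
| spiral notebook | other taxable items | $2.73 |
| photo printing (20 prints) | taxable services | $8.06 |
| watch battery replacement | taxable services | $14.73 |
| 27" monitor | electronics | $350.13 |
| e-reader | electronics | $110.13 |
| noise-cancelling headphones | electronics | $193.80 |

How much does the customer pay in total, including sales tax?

LED flashlight $32.81: other taxable items → 5% + 0% local = 5% → $1.64
Laptop $867.00: electronics → 5.5% + 2.75% local = 8.25% → $71.53
External SSD (1 TB) $96.03: electronics → 5.5% + 2.75% local = 8.25% → $7.92
Key duplication $4.57: taxable services → 0% + 0% local = 0% → $0.00
Spiral notebook $2.73: other taxable items → 5% + 0% local = 5% → $0.14
Photo printing (20 prints) $8.06: taxable services → 0% + 0% local = 0% → $0.00
Watch battery replacement $14.73: taxable services → 0% + 0% local = 0% → $0.00
27" monitor $350.13: electronics → 5.5% + 2.75% local = 8.25% → $28.89
E-reader $110.13: electronics → 5.5% + 2.75% local = 8.25% → $9.09
Noise-cancelling headphones $193.80: electronics → 5.5% + 2.75% local = 8.25% → $15.99
Subtotal = $1679.99; tax = $135.20; total due = $1815.19

$1815.19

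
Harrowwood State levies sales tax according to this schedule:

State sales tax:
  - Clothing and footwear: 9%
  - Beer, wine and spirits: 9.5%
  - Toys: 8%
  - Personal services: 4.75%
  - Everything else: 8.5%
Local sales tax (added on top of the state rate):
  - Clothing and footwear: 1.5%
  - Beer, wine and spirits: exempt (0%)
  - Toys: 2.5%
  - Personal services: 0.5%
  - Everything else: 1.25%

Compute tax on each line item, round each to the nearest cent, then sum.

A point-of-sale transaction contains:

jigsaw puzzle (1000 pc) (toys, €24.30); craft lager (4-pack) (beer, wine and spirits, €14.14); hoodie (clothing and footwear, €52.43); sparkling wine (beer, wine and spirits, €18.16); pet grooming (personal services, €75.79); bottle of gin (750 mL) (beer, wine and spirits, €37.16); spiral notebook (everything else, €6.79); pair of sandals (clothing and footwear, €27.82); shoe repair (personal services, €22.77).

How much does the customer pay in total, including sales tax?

€302.78

Jigsaw puzzle (1000 pc) €24.30: toys → 8% + 2.5% local = 10.5% → €2.55
Craft lager (4-pack) €14.14: beer, wine and spirits → 9.5% + 0% local = 9.5% → €1.34
Hoodie €52.43: clothing and footwear → 9% + 1.5% local = 10.5% → €5.51
Sparkling wine €18.16: beer, wine and spirits → 9.5% + 0% local = 9.5% → €1.73
Pet grooming €75.79: personal services → 4.75% + 0.5% local = 5.25% → €3.98
Bottle of gin (750 mL) €37.16: beer, wine and spirits → 9.5% + 0% local = 9.5% → €3.53
Spiral notebook €6.79: everything else → 8.5% + 1.25% local = 9.75% → €0.66
Pair of sandals €27.82: clothing and footwear → 9% + 1.5% local = 10.5% → €2.92
Shoe repair €22.77: personal services → 4.75% + 0.5% local = 5.25% → €1.20
Subtotal = €279.36; tax = €23.42; total due = €302.78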